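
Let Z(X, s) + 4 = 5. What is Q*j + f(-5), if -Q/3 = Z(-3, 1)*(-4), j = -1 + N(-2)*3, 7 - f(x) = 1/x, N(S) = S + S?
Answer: -744/5 ≈ -148.80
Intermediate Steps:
N(S) = 2*S
f(x) = 7 - 1/x
j = -13 (j = -1 + (2*(-2))*3 = -1 - 4*3 = -1 - 12 = -13)
Z(X, s) = 1 (Z(X, s) = -4 + 5 = 1)
Q = 12 (Q = -3*(-4) = 12)
Q*j + f(-5) = 12*(-13) + (7 - 1/(-5)) = -156 + (7 - 1*(-⅕)) = -156 + (7 + ⅕) = -156 + 36/5 = -744/5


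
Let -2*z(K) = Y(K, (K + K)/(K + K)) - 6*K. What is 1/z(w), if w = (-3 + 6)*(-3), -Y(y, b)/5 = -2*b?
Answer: -1/32 ≈ -0.031250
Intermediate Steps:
Y(y, b) = 10*b (Y(y, b) = -(-10)*b = 10*b)
w = -9 (w = 3*(-3) = -9)
z(K) = -5 + 3*K (z(K) = -(10*((K + K)/(K + K)) - 6*K)/2 = -(10*((2*K)/((2*K))) - 6*K)/2 = -(10*((2*K)*(1/(2*K))) - 6*K)/2 = -(10*1 - 6*K)/2 = -(10 - 6*K)/2 = -5 + 3*K)
1/z(w) = 1/(-5 + 3*(-9)) = 1/(-5 - 27) = 1/(-32) = -1/32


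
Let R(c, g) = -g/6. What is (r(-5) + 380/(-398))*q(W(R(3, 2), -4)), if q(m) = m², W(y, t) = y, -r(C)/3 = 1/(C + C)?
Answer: -1303/17910 ≈ -0.072753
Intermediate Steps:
R(c, g) = -g/6
r(C) = -3/(2*C) (r(C) = -3/(C + C) = -3*1/(2*C) = -3/(2*C))
(r(-5) + 380/(-398))*q(W(R(3, 2), -4)) = (-3/2/(-5) + 380/(-398))*(-⅙*2)² = (-3/2*(-⅕) + 380*(-1/398))*(-⅓)² = (3/10 - 190/199)*(⅑) = -1303/1990*⅑ = -1303/17910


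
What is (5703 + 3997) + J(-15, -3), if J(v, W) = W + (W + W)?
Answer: 9691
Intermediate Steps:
J(v, W) = 3*W (J(v, W) = W + 2*W = 3*W)
(5703 + 3997) + J(-15, -3) = (5703 + 3997) + 3*(-3) = 9700 - 9 = 9691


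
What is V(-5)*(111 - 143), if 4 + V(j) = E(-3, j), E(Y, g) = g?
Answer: 288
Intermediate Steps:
V(j) = -4 + j
V(-5)*(111 - 143) = (-4 - 5)*(111 - 143) = -9*(-32) = 288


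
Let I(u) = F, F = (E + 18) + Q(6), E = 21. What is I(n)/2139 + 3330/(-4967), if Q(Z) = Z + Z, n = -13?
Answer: -2289851/3541471 ≈ -0.64658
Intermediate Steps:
Q(Z) = 2*Z
F = 51 (F = (21 + 18) + 2*6 = 39 + 12 = 51)
I(u) = 51
I(n)/2139 + 3330/(-4967) = 51/2139 + 3330/(-4967) = 51*(1/2139) + 3330*(-1/4967) = 17/713 - 3330/4967 = -2289851/3541471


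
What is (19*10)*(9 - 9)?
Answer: 0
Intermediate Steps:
(19*10)*(9 - 9) = 190*0 = 0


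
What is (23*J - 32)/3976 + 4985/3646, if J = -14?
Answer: 4632419/3624124 ≈ 1.2782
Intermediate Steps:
(23*J - 32)/3976 + 4985/3646 = (23*(-14) - 32)/3976 + 4985/3646 = (-322 - 32)*(1/3976) + 4985*(1/3646) = -354*1/3976 + 4985/3646 = -177/1988 + 4985/3646 = 4632419/3624124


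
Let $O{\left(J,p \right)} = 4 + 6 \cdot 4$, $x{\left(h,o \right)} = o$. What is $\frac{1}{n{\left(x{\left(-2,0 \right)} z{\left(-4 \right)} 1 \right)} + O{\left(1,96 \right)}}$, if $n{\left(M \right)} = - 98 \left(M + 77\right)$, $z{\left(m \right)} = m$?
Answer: $- \frac{1}{7518} \approx -0.00013301$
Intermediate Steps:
$n{\left(M \right)} = -7546 - 98 M$ ($n{\left(M \right)} = - 98 \left(77 + M\right) = -7546 - 98 M$)
$O{\left(J,p \right)} = 28$ ($O{\left(J,p \right)} = 4 + 24 = 28$)
$\frac{1}{n{\left(x{\left(-2,0 \right)} z{\left(-4 \right)} 1 \right)} + O{\left(1,96 \right)}} = \frac{1}{\left(-7546 - 98 \cdot 0 \left(-4\right) 1\right) + 28} = \frac{1}{\left(-7546 - 98 \cdot 0 \cdot 1\right) + 28} = \frac{1}{\left(-7546 - 0\right) + 28} = \frac{1}{\left(-7546 + 0\right) + 28} = \frac{1}{-7546 + 28} = \frac{1}{-7518} = - \frac{1}{7518}$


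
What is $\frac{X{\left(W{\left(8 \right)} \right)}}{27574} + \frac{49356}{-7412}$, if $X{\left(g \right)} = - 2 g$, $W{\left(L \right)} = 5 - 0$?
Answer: $- \frac{10007474}{1502783} \approx -6.6593$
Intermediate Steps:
$W{\left(L \right)} = 5$ ($W{\left(L \right)} = 5 + 0 = 5$)
$\frac{X{\left(W{\left(8 \right)} \right)}}{27574} + \frac{49356}{-7412} = \frac{\left(-2\right) 5}{27574} + \frac{49356}{-7412} = \left(-10\right) \frac{1}{27574} + 49356 \left(- \frac{1}{7412}\right) = - \frac{5}{13787} - \frac{12339}{1853} = - \frac{10007474}{1502783}$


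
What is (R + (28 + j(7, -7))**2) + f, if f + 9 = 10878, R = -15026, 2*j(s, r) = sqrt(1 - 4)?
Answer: -13495/4 + 28*I*sqrt(3) ≈ -3373.8 + 48.497*I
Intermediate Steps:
j(s, r) = I*sqrt(3)/2 (j(s, r) = sqrt(1 - 4)/2 = sqrt(-3)/2 = (I*sqrt(3))/2 = I*sqrt(3)/2)
f = 10869 (f = -9 + 10878 = 10869)
(R + (28 + j(7, -7))**2) + f = (-15026 + (28 + I*sqrt(3)/2)**2) + 10869 = -4157 + (28 + I*sqrt(3)/2)**2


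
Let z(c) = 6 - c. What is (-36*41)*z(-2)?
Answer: -11808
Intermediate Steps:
(-36*41)*z(-2) = (-36*41)*(6 - 1*(-2)) = -1476*(6 + 2) = -1476*8 = -11808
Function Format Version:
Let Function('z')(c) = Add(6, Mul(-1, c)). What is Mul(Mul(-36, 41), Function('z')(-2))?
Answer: -11808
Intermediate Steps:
Mul(Mul(-36, 41), Function('z')(-2)) = Mul(Mul(-36, 41), Add(6, Mul(-1, -2))) = Mul(-1476, Add(6, 2)) = Mul(-1476, 8) = -11808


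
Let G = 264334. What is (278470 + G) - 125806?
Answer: 416998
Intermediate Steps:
(278470 + G) - 125806 = (278470 + 264334) - 125806 = 542804 - 125806 = 416998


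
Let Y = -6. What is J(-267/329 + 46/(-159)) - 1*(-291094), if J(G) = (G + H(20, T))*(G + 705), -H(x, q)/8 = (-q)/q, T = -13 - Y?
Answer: 809850452041642/2736440721 ≈ 2.9595e+5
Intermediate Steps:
T = -7 (T = -13 - 1*(-6) = -13 + 6 = -7)
H(x, q) = 8 (H(x, q) = -8*(-q)/q = -8*(-1) = 8)
J(G) = (8 + G)*(705 + G) (J(G) = (G + 8)*(G + 705) = (8 + G)*(705 + G))
J(-267/329 + 46/(-159)) - 1*(-291094) = (5640 + (-267/329 + 46/(-159))² + 713*(-267/329 + 46/(-159))) - 1*(-291094) = (5640 + (-267*1/329 + 46*(-1/159))² + 713*(-267*1/329 + 46*(-1/159))) + 291094 = (5640 + (-267/329 - 46/159)² + 713*(-267/329 - 46/159)) + 291094 = (5640 + (-57587/52311)² + 713*(-57587/52311)) + 291094 = (5640 + 3316262569/2736440721 - 41059531/52311) + 291094 = 13288976802868/2736440721 + 291094 = 809850452041642/2736440721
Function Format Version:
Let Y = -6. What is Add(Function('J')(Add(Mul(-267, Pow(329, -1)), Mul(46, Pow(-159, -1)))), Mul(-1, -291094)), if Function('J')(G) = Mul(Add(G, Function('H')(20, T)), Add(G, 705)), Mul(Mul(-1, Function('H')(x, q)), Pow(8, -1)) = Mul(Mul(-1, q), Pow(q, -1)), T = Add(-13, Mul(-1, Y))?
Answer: Rational(809850452041642, 2736440721) ≈ 2.9595e+5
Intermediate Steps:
T = -7 (T = Add(-13, Mul(-1, -6)) = Add(-13, 6) = -7)
Function('H')(x, q) = 8 (Function('H')(x, q) = Mul(-8, Mul(Mul(-1, q), Pow(q, -1))) = Mul(-8, -1) = 8)
Function('J')(G) = Mul(Add(8, G), Add(705, G)) (Function('J')(G) = Mul(Add(G, 8), Add(G, 705)) = Mul(Add(8, G), Add(705, G)))
Add(Function('J')(Add(Mul(-267, Pow(329, -1)), Mul(46, Pow(-159, -1)))), Mul(-1, -291094)) = Add(Add(5640, Pow(Add(Mul(-267, Pow(329, -1)), Mul(46, Pow(-159, -1))), 2), Mul(713, Add(Mul(-267, Pow(329, -1)), Mul(46, Pow(-159, -1))))), Mul(-1, -291094)) = Add(Add(5640, Pow(Add(Mul(-267, Rational(1, 329)), Mul(46, Rational(-1, 159))), 2), Mul(713, Add(Mul(-267, Rational(1, 329)), Mul(46, Rational(-1, 159))))), 291094) = Add(Add(5640, Pow(Add(Rational(-267, 329), Rational(-46, 159)), 2), Mul(713, Add(Rational(-267, 329), Rational(-46, 159)))), 291094) = Add(Add(5640, Pow(Rational(-57587, 52311), 2), Mul(713, Rational(-57587, 52311))), 291094) = Add(Add(5640, Rational(3316262569, 2736440721), Rational(-41059531, 52311)), 291094) = Add(Rational(13288976802868, 2736440721), 291094) = Rational(809850452041642, 2736440721)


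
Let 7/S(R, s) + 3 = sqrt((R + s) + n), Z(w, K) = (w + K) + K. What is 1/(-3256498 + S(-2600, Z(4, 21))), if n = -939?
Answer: -1629179431/5305419568462139 + I*sqrt(3493)/5305419568462139 ≈ -3.0708e-7 + 1.114e-14*I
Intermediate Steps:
Z(w, K) = w + 2*K (Z(w, K) = (K + w) + K = w + 2*K)
S(R, s) = 7/(-3 + sqrt(-939 + R + s)) (S(R, s) = 7/(-3 + sqrt((R + s) - 939)) = 7/(-3 + sqrt(-939 + R + s)))
1/(-3256498 + S(-2600, Z(4, 21))) = 1/(-3256498 + 7/(-3 + sqrt(-939 - 2600 + (4 + 2*21)))) = 1/(-3256498 + 7/(-3 + sqrt(-939 - 2600 + (4 + 42)))) = 1/(-3256498 + 7/(-3 + sqrt(-939 - 2600 + 46))) = 1/(-3256498 + 7/(-3 + sqrt(-3493))) = 1/(-3256498 + 7/(-3 + I*sqrt(3493)))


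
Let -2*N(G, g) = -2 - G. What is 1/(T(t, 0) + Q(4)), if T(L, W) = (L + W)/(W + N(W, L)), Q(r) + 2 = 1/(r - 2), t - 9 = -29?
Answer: -2/43 ≈ -0.046512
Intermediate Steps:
t = -20 (t = 9 - 29 = -20)
N(G, g) = 1 + G/2 (N(G, g) = -(-2 - G)/2 = 1 + G/2)
Q(r) = -2 + 1/(-2 + r) (Q(r) = -2 + 1/(r - 2) = -2 + 1/(-2 + r))
T(L, W) = (L + W)/(1 + 3*W/2) (T(L, W) = (L + W)/(W + (1 + W/2)) = (L + W)/(1 + 3*W/2))
1/(T(t, 0) + Q(4)) = 1/(2*(-20 + 0)/(2 + 3*0) + (5 - 2*4)/(-2 + 4)) = 1/(2*(-20)/(2 + 0) + (5 - 8)/2) = 1/(2*(-20)/2 + (1/2)*(-3)) = 1/(2*(1/2)*(-20) - 3/2) = 1/(-20 - 3/2) = 1/(-43/2) = -2/43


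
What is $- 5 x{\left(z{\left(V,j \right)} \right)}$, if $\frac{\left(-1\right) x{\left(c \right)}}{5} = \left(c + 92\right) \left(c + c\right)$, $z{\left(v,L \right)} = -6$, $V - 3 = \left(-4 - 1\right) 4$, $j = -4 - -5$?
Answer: $-25800$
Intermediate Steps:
$j = 1$ ($j = -4 + 5 = 1$)
$V = -17$ ($V = 3 + \left(-4 - 1\right) 4 = 3 - 20 = -17$)
$x{\left(c \right)} = - 10 c \left(92 + c\right)$ ($x{\left(c \right)} = - 5 \left(c + 92\right) \left(c + c\right) = - 5 \left(92 + c\right) 2 c = - 5 \cdot 2 c \left(92 + c\right) = - 10 c \left(92 + c\right)$)
$- 5 x{\left(z{\left(V,j \right)} \right)} = - 5 \left(\left(-10\right) \left(-6\right) \left(92 - 6\right)\right) = - 5 \left(\left(-10\right) \left(-6\right) 86\right) = \left(-5\right) 5160 = -25800$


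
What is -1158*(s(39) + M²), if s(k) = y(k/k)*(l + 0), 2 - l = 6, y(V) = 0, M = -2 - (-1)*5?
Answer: -10422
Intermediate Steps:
M = 3 (M = -2 - 1*(-5) = -2 + 5 = 3)
l = -4 (l = 2 - 1*6 = 2 - 6 = -4)
s(k) = 0 (s(k) = 0*(-4 + 0) = 0*(-4) = 0)
-1158*(s(39) + M²) = -1158*(0 + 3²) = -1158*(0 + 9) = -1158*9 = -10422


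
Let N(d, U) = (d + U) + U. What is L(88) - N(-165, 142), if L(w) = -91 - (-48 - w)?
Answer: -74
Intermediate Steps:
L(w) = -43 + w (L(w) = -91 + (48 + w) = -43 + w)
N(d, U) = d + 2*U (N(d, U) = (U + d) + U = d + 2*U)
L(88) - N(-165, 142) = (-43 + 88) - (-165 + 2*142) = 45 - (-165 + 284) = 45 - 1*119 = 45 - 119 = -74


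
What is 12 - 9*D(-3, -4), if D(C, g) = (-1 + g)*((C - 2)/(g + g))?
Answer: 321/8 ≈ 40.125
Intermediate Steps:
D(C, g) = (-1 + g)*(-2 + C)/(2*g) (D(C, g) = (-1 + g)*((-2 + C)/((2*g))) = (-1 + g)*((-2 + C)*(1/(2*g))) = (-1 + g)*((-2 + C)/(2*g)) = (-1 + g)*(-2 + C)/(2*g))
12 - 9*D(-3, -4) = 12 - 9*(2 - 1*(-3) - 4*(-2 - 3))/(2*(-4)) = 12 - 9*(-1)*(2 + 3 - 4*(-5))/(2*4) = 12 - 9*(-1)*(2 + 3 + 20)/(2*4) = 12 - 9*(-1)*25/(2*4) = 12 - 9*(-25/8) = 12 + 225/8 = 321/8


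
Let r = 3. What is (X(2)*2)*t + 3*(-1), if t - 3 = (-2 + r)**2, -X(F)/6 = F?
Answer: -99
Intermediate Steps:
X(F) = -6*F
t = 4 (t = 3 + (-2 + 3)**2 = 3 + 1**2 = 3 + 1 = 4)
(X(2)*2)*t + 3*(-1) = (-6*2*2)*4 + 3*(-1) = -12*2*4 - 3 = -24*4 - 3 = -96 - 3 = -99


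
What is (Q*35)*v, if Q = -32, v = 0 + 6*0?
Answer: 0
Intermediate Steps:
v = 0 (v = 0 + 0 = 0)
(Q*35)*v = -32*35*0 = -1120*0 = 0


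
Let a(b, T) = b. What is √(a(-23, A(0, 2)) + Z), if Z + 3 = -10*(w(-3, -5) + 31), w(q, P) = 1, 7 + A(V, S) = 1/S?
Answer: I*√346 ≈ 18.601*I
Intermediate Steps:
A(V, S) = -7 + 1/S
Z = -323 (Z = -3 - 10*(1 + 31) = -3 - 10*32 = -3 - 320 = -323)
√(a(-23, A(0, 2)) + Z) = √(-23 - 323) = √(-346) = I*√346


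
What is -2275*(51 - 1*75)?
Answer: 54600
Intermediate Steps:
-2275*(51 - 1*75) = -2275*(51 - 75) = -2275*(-24) = 54600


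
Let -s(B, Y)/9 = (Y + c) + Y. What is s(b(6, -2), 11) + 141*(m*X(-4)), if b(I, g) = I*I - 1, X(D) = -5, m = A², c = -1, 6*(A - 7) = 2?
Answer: -114307/3 ≈ -38102.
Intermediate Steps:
A = 22/3 (A = 7 + (⅙)*2 = 7 + ⅓ = 22/3 ≈ 7.3333)
m = 484/9 (m = (22/3)² = 484/9 ≈ 53.778)
b(I, g) = -1 + I² (b(I, g) = I² - 1 = -1 + I²)
s(B, Y) = 9 - 18*Y (s(B, Y) = -9*((Y - 1) + Y) = -9*((-1 + Y) + Y) = -9*(-1 + 2*Y) = 9 - 18*Y)
s(b(6, -2), 11) + 141*(m*X(-4)) = (9 - 18*11) + 141*((484/9)*(-5)) = (9 - 198) + 141*(-2420/9) = -189 - 113740/3 = -114307/3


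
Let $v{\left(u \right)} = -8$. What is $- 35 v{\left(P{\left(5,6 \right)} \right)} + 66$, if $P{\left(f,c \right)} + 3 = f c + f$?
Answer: $346$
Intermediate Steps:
$P{\left(f,c \right)} = -3 + f + c f$ ($P{\left(f,c \right)} = -3 + \left(f c + f\right) = -3 + \left(c f + f\right) = -3 + \left(f + c f\right) = -3 + f + c f$)
$- 35 v{\left(P{\left(5,6 \right)} \right)} + 66 = \left(-35\right) \left(-8\right) + 66 = 280 + 66 = 346$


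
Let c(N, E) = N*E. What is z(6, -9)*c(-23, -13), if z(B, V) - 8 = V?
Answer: -299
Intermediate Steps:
z(B, V) = 8 + V
c(N, E) = E*N
z(6, -9)*c(-23, -13) = (8 - 9)*(-13*(-23)) = -1*299 = -299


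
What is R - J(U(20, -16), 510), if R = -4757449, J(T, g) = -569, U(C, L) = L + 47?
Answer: -4756880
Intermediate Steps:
U(C, L) = 47 + L
R - J(U(20, -16), 510) = -4757449 - 1*(-569) = -4757449 + 569 = -4756880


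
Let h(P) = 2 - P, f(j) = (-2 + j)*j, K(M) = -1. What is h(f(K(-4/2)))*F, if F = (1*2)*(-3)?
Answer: 6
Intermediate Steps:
f(j) = j*(-2 + j)
F = -6 (F = 2*(-3) = -6)
h(f(K(-4/2)))*F = (2 - (-1)*(-2 - 1))*(-6) = (2 - (-1)*(-3))*(-6) = (2 - 1*3)*(-6) = (2 - 3)*(-6) = -1*(-6) = 6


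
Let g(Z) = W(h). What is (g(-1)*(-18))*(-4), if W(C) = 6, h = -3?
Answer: 432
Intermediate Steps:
g(Z) = 6
(g(-1)*(-18))*(-4) = (6*(-18))*(-4) = -108*(-4) = 432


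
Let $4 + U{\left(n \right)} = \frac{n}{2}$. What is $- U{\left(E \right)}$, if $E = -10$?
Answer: $9$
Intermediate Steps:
$U{\left(n \right)} = -4 + \frac{n}{2}$
$- U{\left(E \right)} = - (-4 + \frac{1}{2} \left(-10\right)) = - (-4 - 5) = \left(-1\right) \left(-9\right) = 9$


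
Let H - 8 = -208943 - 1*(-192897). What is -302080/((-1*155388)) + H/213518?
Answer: 7750925587/4147266873 ≈ 1.8689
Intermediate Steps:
H = -16038 (H = 8 + (-208943 - 1*(-192897)) = 8 + (-208943 + 192897) = 8 - 16046 = -16038)
-302080/((-1*155388)) + H/213518 = -302080/((-1*155388)) - 16038/213518 = -302080/(-155388) - 16038*1/213518 = -302080*(-1/155388) - 8019/106759 = 75520/38847 - 8019/106759 = 7750925587/4147266873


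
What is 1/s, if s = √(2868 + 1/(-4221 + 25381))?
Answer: 46*√606868810/60686881 ≈ 0.018673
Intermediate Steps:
s = √606868810/460 (s = √(2868 + 1/21160) = √(60686881/21160) = √606868810/460 ≈ 53.554)
1/s = 1/(√606868810/460) = 46*√606868810/60686881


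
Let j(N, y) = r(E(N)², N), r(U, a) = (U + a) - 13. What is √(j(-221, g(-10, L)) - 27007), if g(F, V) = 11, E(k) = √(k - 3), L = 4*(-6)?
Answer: I*√27465 ≈ 165.73*I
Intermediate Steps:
L = -24
E(k) = √(-3 + k)
r(U, a) = -13 + U + a
j(N, y) = -16 + 2*N (j(N, y) = -13 + (√(-3 + N))² + N = -13 + (-3 + N) + N = -16 + 2*N)
√(j(-221, g(-10, L)) - 27007) = √((-16 + 2*(-221)) - 27007) = √((-16 - 442) - 27007) = √(-458 - 27007) = √(-27465) = I*√27465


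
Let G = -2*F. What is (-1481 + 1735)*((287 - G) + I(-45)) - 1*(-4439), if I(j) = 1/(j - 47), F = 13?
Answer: 3861159/46 ≈ 83938.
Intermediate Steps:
G = -26 (G = -2*13 = -26)
I(j) = 1/(-47 + j)
(-1481 + 1735)*((287 - G) + I(-45)) - 1*(-4439) = (-1481 + 1735)*((287 - 1*(-26)) + 1/(-47 - 45)) - 1*(-4439) = 254*((287 + 26) + 1/(-92)) + 4439 = 254*(313 - 1/92) + 4439 = 254*(28795/92) + 4439 = 3656965/46 + 4439 = 3861159/46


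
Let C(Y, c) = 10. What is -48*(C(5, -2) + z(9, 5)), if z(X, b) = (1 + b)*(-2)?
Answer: 96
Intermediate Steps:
z(X, b) = -2 - 2*b
-48*(C(5, -2) + z(9, 5)) = -48*(10 + (-2 - 2*5)) = -48*(10 + (-2 - 10)) = -48*(10 - 12) = -48*(-2) = 96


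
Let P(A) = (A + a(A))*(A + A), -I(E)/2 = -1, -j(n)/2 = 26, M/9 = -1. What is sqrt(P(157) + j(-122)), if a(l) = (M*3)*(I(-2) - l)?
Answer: 2*sqrt(340834) ≈ 1167.6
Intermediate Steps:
M = -9 (M = 9*(-1) = -9)
j(n) = -52 (j(n) = -2*26 = -52)
I(E) = 2 (I(E) = -2*(-1) = 2)
a(l) = -54 + 27*l (a(l) = (-9*3)*(2 - l) = -27*(2 - l) = -54 + 27*l)
P(A) = 2*A*(-54 + 28*A) (P(A) = (A + (-54 + 27*A))*(A + A) = (-54 + 28*A)*(2*A) = 2*A*(-54 + 28*A))
sqrt(P(157) + j(-122)) = sqrt(4*157*(-27 + 14*157) - 52) = sqrt(4*157*(-27 + 2198) - 52) = sqrt(4*157*2171 - 52) = sqrt(1363388 - 52) = sqrt(1363336) = 2*sqrt(340834)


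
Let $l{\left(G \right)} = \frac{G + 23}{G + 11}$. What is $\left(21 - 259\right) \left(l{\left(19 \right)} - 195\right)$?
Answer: $\frac{230384}{5} \approx 46077.0$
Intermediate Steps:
$l{\left(G \right)} = \frac{23 + G}{11 + G}$
$\left(21 - 259\right) \left(l{\left(19 \right)} - 195\right) = \left(21 - 259\right) \left(\frac{23 + 19}{11 + 19} - 195\right) = - 238 \left(\frac{1}{30} \cdot 42 - 195\right) = - 238 \left(\frac{7}{5} - 195\right) = \left(-238\right) \left(- \frac{968}{5}\right) = \frac{230384}{5}$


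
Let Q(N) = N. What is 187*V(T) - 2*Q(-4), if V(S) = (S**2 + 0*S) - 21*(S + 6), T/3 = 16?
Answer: 218798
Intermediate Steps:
T = 48 (T = 3*16 = 48)
V(S) = -126 + S**2 - 21*S (V(S) = (S**2 + 0) - 21*(6 + S) = S**2 + (-126 - 21*S) = -126 + S**2 - 21*S)
187*V(T) - 2*Q(-4) = 187*(-126 + 48**2 - 21*48) - 2*(-4) = 187*(-126 + 2304 - 1008) + 8 = 187*1170 + 8 = 218790 + 8 = 218798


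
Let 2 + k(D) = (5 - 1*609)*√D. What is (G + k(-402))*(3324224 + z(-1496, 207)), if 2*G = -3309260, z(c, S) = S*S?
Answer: -5571266732136 - 2033712092*I*√402 ≈ -5.5713e+12 - 4.0776e+10*I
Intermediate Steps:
z(c, S) = S²
G = -1654630 (G = (½)*(-3309260) = -1654630)
k(D) = -2 - 604*√D (k(D) = -2 + (5 - 1*609)*√D = -2 + (5 - 609)*√D = -2 - 604*√D)
(G + k(-402))*(3324224 + z(-1496, 207)) = (-1654630 + (-2 - 604*I*√402))*(3324224 + 207²) = (-1654630 + (-2 - 604*I*√402))*(3324224 + 42849) = (-1654630 + (-2 - 604*I*√402))*3367073 = (-1654632 - 604*I*√402)*3367073 = -5571266732136 - 2033712092*I*√402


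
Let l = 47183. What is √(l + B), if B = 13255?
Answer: √60438 ≈ 245.84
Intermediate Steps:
√(l + B) = √(47183 + 13255) = √60438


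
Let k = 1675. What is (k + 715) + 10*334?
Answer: 5730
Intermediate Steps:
(k + 715) + 10*334 = (1675 + 715) + 10*334 = 2390 + 3340 = 5730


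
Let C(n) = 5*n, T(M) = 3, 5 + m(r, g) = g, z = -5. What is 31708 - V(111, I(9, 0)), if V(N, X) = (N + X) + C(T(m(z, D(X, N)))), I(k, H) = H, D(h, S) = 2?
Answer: 31582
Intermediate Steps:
m(r, g) = -5 + g
V(N, X) = 15 + N + X (V(N, X) = (N + X) + 5*3 = (N + X) + 15 = 15 + N + X)
31708 - V(111, I(9, 0)) = 31708 - (15 + 111 + 0) = 31708 - 1*126 = 31708 - 126 = 31582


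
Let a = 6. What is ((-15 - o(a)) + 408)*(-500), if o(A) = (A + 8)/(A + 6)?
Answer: -587750/3 ≈ -1.9592e+5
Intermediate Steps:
o(A) = (8 + A)/(6 + A)
((-15 - o(a)) + 408)*(-500) = ((-15 - (8 + 6)/(6 + 6)) + 408)*(-500) = ((-15 - 14/12) + 408)*(-500) = ((-15 - 1*7/6) + 408)*(-500) = ((-15 - 7/6) + 408)*(-500) = (-97/6 + 408)*(-500) = (2351/6)*(-500) = -587750/3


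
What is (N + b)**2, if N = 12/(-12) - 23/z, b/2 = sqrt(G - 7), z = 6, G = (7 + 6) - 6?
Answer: 841/36 ≈ 23.361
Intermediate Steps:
G = 7 (G = 13 - 6 = 7)
b = 0 (b = 2*sqrt(7 - 7) = 2*sqrt(0) = 2*0 = 0)
N = -29/6 (N = 12/(-12) - 23/6 = 12*(-1/12) - 23*1/6 = -1 - 23/6 = -29/6 ≈ -4.8333)
(N + b)**2 = (-29/6 + 0)**2 = (-29/6)**2 = 841/36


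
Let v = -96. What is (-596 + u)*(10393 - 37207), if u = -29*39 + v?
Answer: 48881922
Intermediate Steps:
u = -1227 (u = -29*39 - 96 = -1131 - 96 = -1227)
(-596 + u)*(10393 - 37207) = (-596 - 1227)*(10393 - 37207) = -1823*(-26814) = 48881922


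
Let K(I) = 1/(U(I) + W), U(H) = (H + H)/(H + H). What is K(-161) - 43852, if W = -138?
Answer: -6007725/137 ≈ -43852.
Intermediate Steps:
U(H) = 1 (U(H) = (2*H)/((2*H)) = (2*H)*(1/(2*H)) = 1)
K(I) = -1/137 (K(I) = 1/(1 - 138) = 1/(-137) = -1/137)
K(-161) - 43852 = -1/137 - 43852 = -6007725/137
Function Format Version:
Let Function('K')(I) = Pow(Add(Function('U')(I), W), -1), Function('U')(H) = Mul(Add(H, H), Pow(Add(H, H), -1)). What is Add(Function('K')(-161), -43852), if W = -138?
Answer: Rational(-6007725, 137) ≈ -43852.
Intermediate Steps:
Function('U')(H) = 1 (Function('U')(H) = Mul(Mul(2, H), Pow(Mul(2, H), -1)) = Mul(Mul(2, H), Mul(Rational(1, 2), Pow(H, -1))) = 1)
Function('K')(I) = Rational(-1, 137) (Function('K')(I) = Pow(Add(1, -138), -1) = Pow(-137, -1) = Rational(-1, 137))
Add(Function('K')(-161), -43852) = Add(Rational(-1, 137), -43852) = Rational(-6007725, 137)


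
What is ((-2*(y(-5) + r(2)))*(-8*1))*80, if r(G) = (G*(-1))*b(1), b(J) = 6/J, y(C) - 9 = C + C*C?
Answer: 21760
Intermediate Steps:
y(C) = 9 + C + C**2 (y(C) = 9 + (C + C*C) = 9 + (C + C**2) = 9 + C + C**2)
r(G) = -6*G (r(G) = (G*(-1))*(6/1) = (-G)*(6*1) = -G*6 = -6*G)
((-2*(y(-5) + r(2)))*(-8*1))*80 = ((-2*((9 - 5 + (-5)**2) - 6*2))*(-8*1))*80 = (-2*((9 - 5 + 25) - 12)*(-8))*80 = (-2*(29 - 12)*(-8))*80 = (-2*17*(-8))*80 = -34*(-8)*80 = 272*80 = 21760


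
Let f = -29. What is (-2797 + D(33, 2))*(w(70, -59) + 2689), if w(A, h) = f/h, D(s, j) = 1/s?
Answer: -14646164000/1947 ≈ -7.5224e+6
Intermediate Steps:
w(A, h) = -29/h
(-2797 + D(33, 2))*(w(70, -59) + 2689) = (-2797 + 1/33)*(-29/(-59) + 2689) = (-2797 + 1/33)*(-29*(-1/59) + 2689) = -92300*(29/59 + 2689)/33 = -92300/33*158680/59 = -14646164000/1947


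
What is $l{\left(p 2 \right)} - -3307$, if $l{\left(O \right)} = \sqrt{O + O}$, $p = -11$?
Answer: $3307 + 2 i \sqrt{11} \approx 3307.0 + 6.6332 i$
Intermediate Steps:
$l{\left(O \right)} = \sqrt{2} \sqrt{O}$ ($l{\left(O \right)} = \sqrt{2 O} = \sqrt{2} \sqrt{O}$)
$l{\left(p 2 \right)} - -3307 = \sqrt{2} \sqrt{\left(-11\right) 2} - -3307 = \sqrt{2} \sqrt{-22} + 3307 = \sqrt{2} i \sqrt{22} + 3307 = 2 i \sqrt{11} + 3307 = 3307 + 2 i \sqrt{11}$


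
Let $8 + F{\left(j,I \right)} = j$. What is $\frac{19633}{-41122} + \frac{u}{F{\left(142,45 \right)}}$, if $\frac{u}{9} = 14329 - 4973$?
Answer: $\frac{59655277}{95006} \approx 627.91$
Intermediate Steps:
$u = 84204$ ($u = 9 \left(14329 - 4973\right) = 9 \cdot 9356 = 84204$)
$F{\left(j,I \right)} = -8 + j$
$\frac{19633}{-41122} + \frac{u}{F{\left(142,45 \right)}} = \frac{19633}{-41122} + \frac{84204}{-8 + 142} = 19633 \left(- \frac{1}{41122}\right) + \frac{84204}{134} = - \frac{677}{1418} + 84204 \cdot \frac{1}{134} = - \frac{677}{1418} + \frac{42102}{67} = \frac{59655277}{95006}$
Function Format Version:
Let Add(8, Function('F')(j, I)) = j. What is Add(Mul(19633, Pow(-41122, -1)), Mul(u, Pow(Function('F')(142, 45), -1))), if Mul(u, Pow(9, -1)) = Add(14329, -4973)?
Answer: Rational(59655277, 95006) ≈ 627.91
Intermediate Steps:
u = 84204 (u = Mul(9, Add(14329, -4973)) = Mul(9, 9356) = 84204)
Function('F')(j, I) = Add(-8, j)
Add(Mul(19633, Pow(-41122, -1)), Mul(u, Pow(Function('F')(142, 45), -1))) = Add(Mul(19633, Pow(-41122, -1)), Mul(84204, Pow(Add(-8, 142), -1))) = Add(Mul(19633, Rational(-1, 41122)), Mul(84204, Pow(134, -1))) = Add(Rational(-677, 1418), Mul(84204, Rational(1, 134))) = Add(Rational(-677, 1418), Rational(42102, 67)) = Rational(59655277, 95006)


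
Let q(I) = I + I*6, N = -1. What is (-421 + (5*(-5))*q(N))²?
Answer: 60516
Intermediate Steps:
q(I) = 7*I (q(I) = I + 6*I = 7*I)
(-421 + (5*(-5))*q(N))² = (-421 + (5*(-5))*(7*(-1)))² = (-421 - 25*(-7))² = (-421 + 175)² = (-246)² = 60516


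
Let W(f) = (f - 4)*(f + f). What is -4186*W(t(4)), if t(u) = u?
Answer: 0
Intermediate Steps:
W(f) = 2*f*(-4 + f) (W(f) = (-4 + f)*(2*f) = 2*f*(-4 + f))
-4186*W(t(4)) = -8372*4*(-4 + 4) = -8372*4*0 = -4186*0 = 0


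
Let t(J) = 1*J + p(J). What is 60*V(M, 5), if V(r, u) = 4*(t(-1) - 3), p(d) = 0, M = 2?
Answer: -960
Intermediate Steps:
t(J) = J (t(J) = 1*J + 0 = J + 0 = J)
V(r, u) = -16 (V(r, u) = 4*(-1 - 3) = 4*(-4) = -16)
60*V(M, 5) = 60*(-16) = -960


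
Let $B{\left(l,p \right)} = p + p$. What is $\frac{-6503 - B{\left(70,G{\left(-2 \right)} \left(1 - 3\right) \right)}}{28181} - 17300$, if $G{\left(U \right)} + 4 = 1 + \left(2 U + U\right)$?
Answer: $- \frac{487537839}{28181} \approx -17300.0$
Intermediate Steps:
$G{\left(U \right)} = -3 + 3 U$ ($G{\left(U \right)} = -4 + \left(1 + \left(2 U + U\right)\right) = -4 + \left(1 + 3 U\right) = -3 + 3 U$)
$B{\left(l,p \right)} = 2 p$
$\frac{-6503 - B{\left(70,G{\left(-2 \right)} \left(1 - 3\right) \right)}}{28181} - 17300 = \frac{-6503 - 2 \left(-3 + 3 \left(-2\right)\right) \left(1 - 3\right)}{28181} - 17300 = \left(-6503 - 2 \left(-3 - 6\right) \left(-2\right)\right) \frac{1}{28181} - 17300 = \left(-6503 - 2 \left(\left(-9\right) \left(-2\right)\right)\right) \frac{1}{28181} - 17300 = \left(-6503 - 2 \cdot 18\right) \frac{1}{28181} - 17300 = \left(-6503 - 36\right) \frac{1}{28181} - 17300 = \left(-6539\right) \frac{1}{28181} - 17300 = - \frac{6539}{28181} - 17300 = - \frac{487537839}{28181}$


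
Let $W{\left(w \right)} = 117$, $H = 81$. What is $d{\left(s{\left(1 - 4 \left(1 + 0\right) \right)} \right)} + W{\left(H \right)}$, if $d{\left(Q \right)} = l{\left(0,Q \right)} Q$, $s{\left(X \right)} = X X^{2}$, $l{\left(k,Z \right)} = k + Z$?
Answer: $846$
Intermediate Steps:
$l{\left(k,Z \right)} = Z + k$
$s{\left(X \right)} = X^{3}$
$d{\left(Q \right)} = Q^{2}$ ($d{\left(Q \right)} = \left(Q + 0\right) Q = Q Q = Q^{2}$)
$d{\left(s{\left(1 - 4 \left(1 + 0\right) \right)} \right)} + W{\left(H \right)} = \left(\left(1 - 4 \left(1 + 0\right)\right)^{3}\right)^{2} + 117 = \left(\left(1 - 4 \cdot 1\right)^{3}\right)^{2} + 117 = \left(\left(1 - 4\right)^{3}\right)^{2} + 117 = \left(\left(-3\right)^{3}\right)^{2} + 117 = \left(-27\right)^{2} + 117 = 729 + 117 = 846$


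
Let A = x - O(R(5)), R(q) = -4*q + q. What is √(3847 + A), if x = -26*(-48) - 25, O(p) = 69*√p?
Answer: √(5070 - 69*I*√15) ≈ 71.229 - 1.876*I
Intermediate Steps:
R(q) = -3*q
x = 1223 (x = 1248 - 25 = 1223)
A = 1223 - 69*I*√15 (A = 1223 - 69*√(-3*5) = 1223 - 69*√(-15) = 1223 - 69*I*√15 ≈ 1223.0 - 267.24*I)
√(3847 + A) = √(3847 + (1223 - 69*I*√15)) = √(5070 - 69*I*√15)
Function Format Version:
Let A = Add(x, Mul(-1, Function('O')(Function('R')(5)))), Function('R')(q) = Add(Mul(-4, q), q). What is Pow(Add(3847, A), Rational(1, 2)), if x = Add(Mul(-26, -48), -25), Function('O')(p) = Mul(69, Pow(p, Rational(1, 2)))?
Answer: Pow(Add(5070, Mul(-69, I, Pow(15, Rational(1, 2)))), Rational(1, 2)) ≈ Add(71.229, Mul(-1.876, I))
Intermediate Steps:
Function('R')(q) = Mul(-3, q)
x = 1223 (x = Add(1248, -25) = 1223)
A = Add(1223, Mul(-69, I, Pow(15, Rational(1, 2)))) (A = Add(1223, Mul(-1, Mul(69, Pow(Mul(-3, 5), Rational(1, 2))))) = Add(1223, Mul(-1, Mul(69, Pow(-15, Rational(1, 2))))) = Add(1223, Mul(-1, Mul(69, Mul(I, Pow(15, Rational(1, 2)))))) = Add(1223, Mul(-1, Mul(69, I, Pow(15, Rational(1, 2))))) = Add(1223, Mul(-69, I, Pow(15, Rational(1, 2)))) ≈ Add(1223.0, Mul(-267.24, I)))
Pow(Add(3847, A), Rational(1, 2)) = Pow(Add(3847, Add(1223, Mul(-69, I, Pow(15, Rational(1, 2))))), Rational(1, 2)) = Pow(Add(5070, Mul(-69, I, Pow(15, Rational(1, 2)))), Rational(1, 2))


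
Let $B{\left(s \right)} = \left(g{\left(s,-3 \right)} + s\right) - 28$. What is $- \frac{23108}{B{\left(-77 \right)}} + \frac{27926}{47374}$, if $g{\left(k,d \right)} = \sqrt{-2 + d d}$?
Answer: $\frac{4116182851}{18641669} + \frac{11554 \sqrt{7}}{5509} \approx 226.35$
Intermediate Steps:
$g{\left(k,d \right)} = \sqrt{-2 + d^{2}}$
$B{\left(s \right)} = -28 + s + \sqrt{7}$ ($B{\left(s \right)} = \left(\sqrt{-2 + \left(-3\right)^{2}} + s\right) - 28 = \left(\sqrt{-2 + 9} + s\right) - 28 = \left(\sqrt{7} + s\right) - 28 = \left(s + \sqrt{7}\right) - 28 = -28 + s + \sqrt{7}$)
$- \frac{23108}{B{\left(-77 \right)}} + \frac{27926}{47374} = - \frac{23108}{-28 - 77 + \sqrt{7}} + \frac{27926}{47374} = - \frac{23108}{-105 + \sqrt{7}} + 27926 \cdot \frac{1}{47374} = - \frac{23108}{-105 + \sqrt{7}} + \frac{13963}{23687} = \frac{13963}{23687} - \frac{23108}{-105 + \sqrt{7}}$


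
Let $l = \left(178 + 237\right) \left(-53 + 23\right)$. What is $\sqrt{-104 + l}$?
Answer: $i \sqrt{12554} \approx 112.04 i$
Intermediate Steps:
$l = -12450$ ($l = 415 \left(-30\right) = -12450$)
$\sqrt{-104 + l} = \sqrt{-104 - 12450} = \sqrt{-12554} = i \sqrt{12554}$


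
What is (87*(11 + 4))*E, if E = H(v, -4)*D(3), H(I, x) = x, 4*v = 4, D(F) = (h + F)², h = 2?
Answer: -130500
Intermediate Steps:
D(F) = (2 + F)²
v = 1 (v = (¼)*4 = 1)
E = -100 (E = -4*(2 + 3)² = -4*5² = -4*25 = -100)
(87*(11 + 4))*E = (87*(11 + 4))*(-100) = (87*15)*(-100) = 1305*(-100) = -130500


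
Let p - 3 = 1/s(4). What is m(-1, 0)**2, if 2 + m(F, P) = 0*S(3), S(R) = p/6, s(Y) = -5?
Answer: 4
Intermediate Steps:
p = 14/5 (p = 3 + 1/(-5) = 3 - 1/5 = 14/5 ≈ 2.8000)
S(R) = 7/15 (S(R) = (14/5)/6 = (14/5)*(1/6) = 7/15)
m(F, P) = -2 (m(F, P) = -2 + 0*(7/15) = -2 + 0 = -2)
m(-1, 0)**2 = (-2)**2 = 4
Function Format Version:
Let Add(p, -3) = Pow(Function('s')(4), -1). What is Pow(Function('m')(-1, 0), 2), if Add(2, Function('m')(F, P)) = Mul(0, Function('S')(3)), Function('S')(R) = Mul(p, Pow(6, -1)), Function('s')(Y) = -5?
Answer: 4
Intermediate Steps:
p = Rational(14, 5) (p = Add(3, Pow(-5, -1)) = Add(3, Rational(-1, 5)) = Rational(14, 5) ≈ 2.8000)
Function('S')(R) = Rational(7, 15) (Function('S')(R) = Mul(Rational(14, 5), Pow(6, -1)) = Mul(Rational(14, 5), Rational(1, 6)) = Rational(7, 15))
Function('m')(F, P) = -2 (Function('m')(F, P) = Add(-2, Mul(0, Rational(7, 15))) = Add(-2, 0) = -2)
Pow(Function('m')(-1, 0), 2) = Pow(-2, 2) = 4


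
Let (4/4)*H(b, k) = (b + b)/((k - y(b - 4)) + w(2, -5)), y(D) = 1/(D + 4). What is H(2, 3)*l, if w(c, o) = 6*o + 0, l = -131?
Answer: 1048/55 ≈ 19.055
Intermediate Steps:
w(c, o) = 6*o
y(D) = 1/(4 + D)
H(b, k) = 2*b/(-30 + k - 1/b) (H(b, k) = (b + b)/((k - 1/(4 + (b - 4))) + 6*(-5)) = (2*b)/((k - 1/(4 + (-4 + b))) - 30) = (2*b)/((k - 1/b) - 30) = (2*b)/(-30 + k - 1/b) = 2*b/(-30 + k - 1/b))
H(2, 3)*l = -2*2**2/(1 - 1*2*(-30 + 3))*(-131) = -2*4/(1 - 1*2*(-27))*(-131) = -2*4/(1 + 54)*(-131) = -2*4/55*(-131) = -2*4*1/55*(-131) = -8/55*(-131) = 1048/55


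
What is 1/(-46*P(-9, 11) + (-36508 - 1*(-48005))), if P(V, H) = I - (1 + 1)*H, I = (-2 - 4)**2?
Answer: 1/10853 ≈ 9.2140e-5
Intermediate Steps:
I = 36 (I = (-6)**2 = 36)
P(V, H) = 36 - 2*H (P(V, H) = 36 - (1 + 1)*H = 36 - 2*H)
1/(-46*P(-9, 11) + (-36508 - 1*(-48005))) = 1/(-46*(36 - 2*11) + (-36508 - 1*(-48005))) = 1/(-46*(36 - 22) + (-36508 + 48005)) = 1/(-46*14 + 11497) = 1/(-644 + 11497) = 1/10853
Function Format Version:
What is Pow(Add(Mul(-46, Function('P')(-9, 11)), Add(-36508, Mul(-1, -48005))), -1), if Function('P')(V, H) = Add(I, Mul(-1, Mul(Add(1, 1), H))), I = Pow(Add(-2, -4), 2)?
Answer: Rational(1, 10853) ≈ 9.2140e-5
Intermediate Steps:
I = 36 (I = Pow(-6, 2) = 36)
Function('P')(V, H) = Add(36, Mul(-2, H)) (Function('P')(V, H) = Add(36, Mul(-1, Mul(Add(1, 1), H))) = Add(36, Mul(-1, Mul(2, H))) = Add(36, Mul(-2, H)))
Pow(Add(Mul(-46, Function('P')(-9, 11)), Add(-36508, Mul(-1, -48005))), -1) = Pow(Add(Mul(-46, Add(36, Mul(-2, 11))), Add(-36508, Mul(-1, -48005))), -1) = Pow(Add(Mul(-46, Add(36, -22)), Add(-36508, 48005)), -1) = Pow(Add(Mul(-46, 14), 11497), -1) = Pow(Add(-644, 11497), -1) = Pow(10853, -1) = Rational(1, 10853)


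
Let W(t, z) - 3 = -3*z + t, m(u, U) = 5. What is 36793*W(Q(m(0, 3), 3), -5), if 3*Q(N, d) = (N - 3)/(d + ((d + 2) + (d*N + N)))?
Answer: 27852301/42 ≈ 6.6315e+5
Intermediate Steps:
Q(N, d) = (-3 + N)/(3*(2 + N + 2*d + N*d)) (Q(N, d) = ((N - 3)/(d + ((d + 2) + (d*N + N))))/3 = ((-3 + N)/(d + ((2 + d) + (N*d + N))))/3 = ((-3 + N)/(d + ((2 + d) + (N + N*d))))/3 = ((-3 + N)/(d + (2 + N + d + N*d)))/3 = ((-3 + N)/(2 + N + 2*d + N*d))/3 = (-3 + N)/(3*(2 + N + 2*d + N*d)))
W(t, z) = 3 + t - 3*z (W(t, z) = 3 + (-3*z + t) = 3 + (t - 3*z) = 3 + t - 3*z)
36793*W(Q(m(0, 3), 3), -5) = 36793*(3 + (-1 + (⅓)*5)/(2 + 5 + 2*3 + 5*3) - 3*(-5)) = 36793*(3 + (-1 + 5/3)/(2 + 5 + 6 + 15) + 15) = 36793*(3 + (⅔)/28 + 15) = 36793*(3 + (1/28)*(⅔) + 15) = 36793*(3 + 1/42 + 15) = 36793*(757/42) = 27852301/42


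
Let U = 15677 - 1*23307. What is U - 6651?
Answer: -14281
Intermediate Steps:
U = -7630 (U = 15677 - 23307 = -7630)
U - 6651 = -7630 - 6651 = -14281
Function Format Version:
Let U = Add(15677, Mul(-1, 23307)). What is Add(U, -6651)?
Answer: -14281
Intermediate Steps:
U = -7630 (U = Add(15677, -23307) = -7630)
Add(U, -6651) = Add(-7630, -6651) = -14281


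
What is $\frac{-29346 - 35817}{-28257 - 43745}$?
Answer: $\frac{9309}{10286} \approx 0.90502$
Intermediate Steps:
$\frac{-29346 - 35817}{-28257 - 43745} = - \frac{65163}{-72002} = \left(-65163\right) \left(- \frac{1}{72002}\right) = \frac{9309}{10286}$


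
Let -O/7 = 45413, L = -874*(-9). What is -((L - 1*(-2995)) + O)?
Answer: 307030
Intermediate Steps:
L = 7866
O = -317891 (O = -7*45413 = -317891)
-((L - 1*(-2995)) + O) = -((7866 - 1*(-2995)) - 317891) = -((7866 + 2995) - 317891) = -(10861 - 317891) = -1*(-307030) = 307030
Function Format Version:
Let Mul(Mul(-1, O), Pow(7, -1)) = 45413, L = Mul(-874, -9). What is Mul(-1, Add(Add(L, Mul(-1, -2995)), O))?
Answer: 307030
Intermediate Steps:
L = 7866
O = -317891 (O = Mul(-7, 45413) = -317891)
Mul(-1, Add(Add(L, Mul(-1, -2995)), O)) = Mul(-1, Add(Add(7866, Mul(-1, -2995)), -317891)) = Mul(-1, Add(Add(7866, 2995), -317891)) = Mul(-1, Add(10861, -317891)) = Mul(-1, -307030) = 307030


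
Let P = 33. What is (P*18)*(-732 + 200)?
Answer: -316008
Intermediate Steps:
(P*18)*(-732 + 200) = (33*18)*(-732 + 200) = 594*(-532) = -316008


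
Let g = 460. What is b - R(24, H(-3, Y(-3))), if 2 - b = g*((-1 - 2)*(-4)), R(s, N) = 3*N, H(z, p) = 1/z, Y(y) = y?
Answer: -5517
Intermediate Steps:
H(z, p) = 1/z
b = -5518 (b = 2 - 460*(-1 - 2)*(-4) = 2 - 460*(-3*(-4)) = 2 - 460*12 = 2 - 1*5520 = 2 - 5520 = -5518)
b - R(24, H(-3, Y(-3))) = -5518 - 3/(-3) = -5518 - 3*(-1)/3 = -5518 - 1*(-1) = -5518 + 1 = -5517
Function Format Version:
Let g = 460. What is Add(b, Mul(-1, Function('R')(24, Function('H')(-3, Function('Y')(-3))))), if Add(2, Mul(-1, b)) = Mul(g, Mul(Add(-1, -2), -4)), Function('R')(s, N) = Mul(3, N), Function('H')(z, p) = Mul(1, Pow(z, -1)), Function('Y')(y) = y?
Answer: -5517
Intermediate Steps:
Function('H')(z, p) = Pow(z, -1)
b = -5518 (b = Add(2, Mul(-1, Mul(460, Mul(Add(-1, -2), -4)))) = Add(2, Mul(-1, Mul(460, Mul(-3, -4)))) = Add(2, Mul(-1, Mul(460, 12))) = Add(2, Mul(-1, 5520)) = Add(2, -5520) = -5518)
Add(b, Mul(-1, Function('R')(24, Function('H')(-3, Function('Y')(-3))))) = Add(-5518, Mul(-1, Mul(3, Pow(-3, -1)))) = Add(-5518, Mul(-1, Mul(3, Rational(-1, 3)))) = Add(-5518, Mul(-1, -1)) = Add(-5518, 1) = -5517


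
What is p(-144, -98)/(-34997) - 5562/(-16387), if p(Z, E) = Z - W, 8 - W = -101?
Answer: 198799225/573495839 ≈ 0.34664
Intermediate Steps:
W = 109 (W = 8 - 1*(-101) = 8 + 101 = 109)
p(Z, E) = -109 + Z (p(Z, E) = Z - 1*109 = Z - 109 = -109 + Z)
p(-144, -98)/(-34997) - 5562/(-16387) = (-109 - 144)/(-34997) - 5562/(-16387) = -253*(-1/34997) - 5562*(-1/16387) = 253/34997 + 5562/16387 = 198799225/573495839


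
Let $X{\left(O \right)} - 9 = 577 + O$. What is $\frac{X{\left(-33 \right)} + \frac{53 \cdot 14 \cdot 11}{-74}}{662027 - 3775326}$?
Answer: $- \frac{2340}{16456009} \approx -0.0001422$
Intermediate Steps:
$X{\left(O \right)} = 586 + O$ ($X{\left(O \right)} = 9 + \left(577 + O\right) = 586 + O$)
$\frac{X{\left(-33 \right)} + \frac{53 \cdot 14 \cdot 11}{-74}}{662027 - 3775326} = \frac{\left(586 - 33\right) + \frac{53 \cdot 14 \cdot 11}{-74}}{662027 - 3775326} = \frac{553 + 53 \cdot 154 \left(- \frac{1}{74}\right)}{-3113299} = \left(553 + 8162 \left(- \frac{1}{74}\right)\right) \left(- \frac{1}{3113299}\right) = \left(553 - \frac{4081}{37}\right) \left(- \frac{1}{3113299}\right) = \frac{16380}{37} \left(- \frac{1}{3113299}\right) = - \frac{2340}{16456009}$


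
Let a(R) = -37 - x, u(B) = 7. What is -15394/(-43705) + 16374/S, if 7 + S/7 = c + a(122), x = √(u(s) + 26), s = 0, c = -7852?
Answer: 50846873914/908288717005 + 5458*√33/145475827 ≈ 0.056197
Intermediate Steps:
x = √33 (x = √(7 + 26) = √33 ≈ 5.7446)
a(R) = -37 - √33
S = -55272 - 7*√33 (S = -49 + 7*(-7852 + (-37 - √33)) = -49 + 7*(-7889 - √33) = -49 + (-55223 - 7*√33) = -55272 - 7*√33 ≈ -55312.)
-15394/(-43705) + 16374/S = -15394/(-43705) + 16374/(-55272 - 7*√33) = -15394*(-1/43705) + 16374/(-55272 - 7*√33) = 15394/43705 + 16374/(-55272 - 7*√33)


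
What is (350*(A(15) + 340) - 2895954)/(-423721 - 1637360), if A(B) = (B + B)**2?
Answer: 223814/187371 ≈ 1.1945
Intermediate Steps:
A(B) = 4*B**2 (A(B) = (2*B)**2 = 4*B**2)
(350*(A(15) + 340) - 2895954)/(-423721 - 1637360) = (350*(4*15**2 + 340) - 2895954)/(-423721 - 1637360) = (350*(4*225 + 340) - 2895954)/(-2061081) = (350*(900 + 340) - 2895954)*(-1/2061081) = (350*1240 - 2895954)*(-1/2061081) = (434000 - 2895954)*(-1/2061081) = -2461954*(-1/2061081) = 223814/187371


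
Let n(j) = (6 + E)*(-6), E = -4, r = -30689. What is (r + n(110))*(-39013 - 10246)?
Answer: 1512300559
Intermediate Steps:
n(j) = -12 (n(j) = (6 - 4)*(-6) = 2*(-6) = -12)
(r + n(110))*(-39013 - 10246) = (-30689 - 12)*(-39013 - 10246) = -30701*(-49259) = 1512300559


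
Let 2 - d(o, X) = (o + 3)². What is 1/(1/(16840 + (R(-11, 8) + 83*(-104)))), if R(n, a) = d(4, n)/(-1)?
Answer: 8255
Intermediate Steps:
d(o, X) = 2 - (3 + o)² (d(o, X) = 2 - (o + 3)² = 2 - (3 + o)²)
R(n, a) = 47 (R(n, a) = (2 - (3 + 4)²)/(-1) = (2 - 1*7²)*(-1) = (2 - 1*49)*(-1) = (2 - 49)*(-1) = -47*(-1) = 47)
1/(1/(16840 + (R(-11, 8) + 83*(-104)))) = 1/(1/(16840 + (47 + 83*(-104)))) = 1/(1/(16840 + (47 - 8632))) = 1/(1/(16840 - 8585)) = 1/(1/8255) = 8255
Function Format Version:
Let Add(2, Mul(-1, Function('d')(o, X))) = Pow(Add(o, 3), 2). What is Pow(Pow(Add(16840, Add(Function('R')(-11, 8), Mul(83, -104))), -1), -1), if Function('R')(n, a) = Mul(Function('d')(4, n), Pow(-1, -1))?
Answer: 8255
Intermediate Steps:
Function('d')(o, X) = Add(2, Mul(-1, Pow(Add(3, o), 2))) (Function('d')(o, X) = Add(2, Mul(-1, Pow(Add(o, 3), 2))) = Add(2, Mul(-1, Pow(Add(3, o), 2))))
Function('R')(n, a) = 47 (Function('R')(n, a) = Mul(Add(2, Mul(-1, Pow(Add(3, 4), 2))), Pow(-1, -1)) = Mul(Add(2, Mul(-1, Pow(7, 2))), -1) = Mul(Add(2, Mul(-1, 49)), -1) = Mul(Add(2, -49), -1) = Mul(-47, -1) = 47)
Pow(Pow(Add(16840, Add(Function('R')(-11, 8), Mul(83, -104))), -1), -1) = Pow(Pow(Add(16840, Add(47, Mul(83, -104))), -1), -1) = Pow(Pow(Add(16840, Add(47, -8632)), -1), -1) = Pow(Pow(Add(16840, -8585), -1), -1) = Pow(Pow(8255, -1), -1) = Pow(Rational(1, 8255), -1) = 8255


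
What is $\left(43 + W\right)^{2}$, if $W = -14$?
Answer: $841$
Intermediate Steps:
$\left(43 + W\right)^{2} = \left(43 - 14\right)^{2} = 29^{2} = 841$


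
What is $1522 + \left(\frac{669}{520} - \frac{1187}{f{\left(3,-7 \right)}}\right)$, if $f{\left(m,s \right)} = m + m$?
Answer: $\frac{2067707}{1560} \approx 1325.5$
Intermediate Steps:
$f{\left(m,s \right)} = 2 m$
$1522 + \left(\frac{669}{520} - \frac{1187}{f{\left(3,-7 \right)}}\right) = 1522 + \left(\frac{669}{520} - \frac{1187}{2 \cdot 3}\right) = 1522 + \left(669 \cdot \frac{1}{520} - \frac{1187}{6}\right) = 1522 + \left(\frac{669}{520} - \frac{1187}{6}\right) = 1522 - \frac{306613}{1560} = \frac{2067707}{1560}$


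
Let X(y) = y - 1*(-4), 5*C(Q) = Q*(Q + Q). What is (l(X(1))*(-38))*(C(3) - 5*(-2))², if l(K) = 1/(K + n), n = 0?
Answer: -175712/125 ≈ -1405.7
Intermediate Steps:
C(Q) = 2*Q²/5 (C(Q) = (Q*(Q + Q))/5 = (Q*(2*Q))/5 = (2*Q²)/5 = 2*Q²/5)
X(y) = 4 + y (X(y) = y + 4 = 4 + y)
l(K) = 1/K (l(K) = 1/(K + 0) = 1/K)
(l(X(1))*(-38))*(C(3) - 5*(-2))² = (-38/(4 + 1))*((⅖)*3² - 5*(-2))² = (-38/5)*((⅖)*9 + 10)² = ((⅕)*(-38))*(18/5 + 10)² = -38*(68/5)²/5 = -38/5*4624/25 = -175712/125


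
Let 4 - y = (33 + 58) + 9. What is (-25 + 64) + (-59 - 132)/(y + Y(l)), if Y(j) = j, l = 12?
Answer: 3467/84 ≈ 41.274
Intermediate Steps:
y = -96 (y = 4 - ((33 + 58) + 9) = 4 - (91 + 9) = 4 - 1*100 = 4 - 100 = -96)
(-25 + 64) + (-59 - 132)/(y + Y(l)) = (-25 + 64) + (-59 - 132)/(-96 + 12) = 39 - 191/(-84) = 39 - 191*(-1/84) = 39 + 191/84 = 3467/84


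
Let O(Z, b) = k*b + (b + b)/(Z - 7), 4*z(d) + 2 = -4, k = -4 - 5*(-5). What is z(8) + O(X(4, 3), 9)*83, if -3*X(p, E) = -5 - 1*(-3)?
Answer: 587085/38 ≈ 15450.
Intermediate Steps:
X(p, E) = 2/3 (X(p, E) = -(-5 - 1*(-3))/3 = -(-5 + 3)/3 = -1/3*(-2) = 2/3)
k = 21 (k = -4 + 25 = 21)
z(d) = -3/2 (z(d) = -1/2 + (1/4)*(-4) = -1/2 - 1 = -3/2)
O(Z, b) = 21*b + 2*b/(-7 + Z) (O(Z, b) = 21*b + (b + b)/(Z - 7) = 21*b + (2*b)/(-7 + Z) = 21*b + 2*b/(-7 + Z))
z(8) + O(X(4, 3), 9)*83 = -3/2 + (9*(-145 + 21*(2/3))/(-7 + 2/3))*83 = -3/2 + (9*(-145 + 14)/(-19/3))*83 = -3/2 + (9*(-3/19)*(-131))*83 = -3/2 + (3537/19)*83 = -3/2 + 293571/19 = 587085/38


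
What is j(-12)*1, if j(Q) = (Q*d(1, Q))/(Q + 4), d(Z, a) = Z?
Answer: 3/2 ≈ 1.5000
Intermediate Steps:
j(Q) = Q/(4 + Q) (j(Q) = (Q*1)/(Q + 4) = Q/(4 + Q))
j(-12)*1 = -12/(4 - 12)*1 = -12/(-8)*1 = -12*(-⅛)*1 = (3/2)*1 = 3/2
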